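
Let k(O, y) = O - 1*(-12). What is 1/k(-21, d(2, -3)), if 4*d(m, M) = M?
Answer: -⅑ ≈ -0.11111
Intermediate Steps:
d(m, M) = M/4
k(O, y) = 12 + O (k(O, y) = O + 12 = 12 + O)
1/k(-21, d(2, -3)) = 1/(12 - 21) = 1/(-9) = -⅑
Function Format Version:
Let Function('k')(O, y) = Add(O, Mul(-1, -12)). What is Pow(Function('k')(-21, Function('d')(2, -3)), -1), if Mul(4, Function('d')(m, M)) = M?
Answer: Rational(-1, 9) ≈ -0.11111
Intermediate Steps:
Function('d')(m, M) = Mul(Rational(1, 4), M)
Function('k')(O, y) = Add(12, O) (Function('k')(O, y) = Add(O, 12) = Add(12, O))
Pow(Function('k')(-21, Function('d')(2, -3)), -1) = Pow(Add(12, -21), -1) = Pow(-9, -1) = Rational(-1, 9)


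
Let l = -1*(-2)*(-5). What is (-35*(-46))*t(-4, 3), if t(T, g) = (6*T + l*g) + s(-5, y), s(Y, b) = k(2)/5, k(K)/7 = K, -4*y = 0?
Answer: -82432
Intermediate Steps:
y = 0 (y = -¼*0 = 0)
k(K) = 7*K
s(Y, b) = 14/5 (s(Y, b) = (7*2)/5 = 14*(⅕) = 14/5)
l = -10 (l = 2*(-5) = -10)
t(T, g) = 14/5 - 10*g + 6*T (t(T, g) = (6*T - 10*g) + 14/5 = (-10*g + 6*T) + 14/5 = 14/5 - 10*g + 6*T)
(-35*(-46))*t(-4, 3) = (-35*(-46))*(14/5 - 10*3 + 6*(-4)) = 1610*(14/5 - 30 - 24) = 1610*(-256/5) = -82432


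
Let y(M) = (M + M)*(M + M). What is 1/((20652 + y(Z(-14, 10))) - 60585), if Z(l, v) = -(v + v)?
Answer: -1/38333 ≈ -2.6087e-5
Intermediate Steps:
Z(l, v) = -2*v
y(M) = 4*M**2 (y(M) = (2*M)*(2*M) = 4*M**2)
1/((20652 + y(Z(-14, 10))) - 60585) = 1/((20652 + 4*(-2*10)**2) - 60585) = 1/((20652 + 4*(-20)**2) - 60585) = 1/((20652 + 4*400) - 60585) = 1/((20652 + 1600) - 60585) = 1/(22252 - 60585) = 1/(-38333) = -1/38333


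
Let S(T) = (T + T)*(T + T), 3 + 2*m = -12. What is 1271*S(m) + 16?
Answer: 285991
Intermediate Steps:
m = -15/2 (m = -3/2 + (½)*(-12) = -3/2 - 6 = -15/2 ≈ -7.5000)
S(T) = 4*T² (S(T) = (2*T)*(2*T) = 4*T²)
1271*S(m) + 16 = 1271*(4*(-15/2)²) + 16 = 1271*(4*(225/4)) + 16 = 1271*225 + 16 = 285975 + 16 = 285991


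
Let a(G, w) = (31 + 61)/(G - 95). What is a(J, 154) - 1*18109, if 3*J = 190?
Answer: -1720631/95 ≈ -18112.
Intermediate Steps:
J = 190/3 (J = (⅓)*190 = 190/3 ≈ 63.333)
a(G, w) = 92/(-95 + G)
a(J, 154) - 1*18109 = 92/(-95 + 190/3) - 1*18109 = 92/(-95/3) - 18109 = 92*(-3/95) - 18109 = -276/95 - 18109 = -1720631/95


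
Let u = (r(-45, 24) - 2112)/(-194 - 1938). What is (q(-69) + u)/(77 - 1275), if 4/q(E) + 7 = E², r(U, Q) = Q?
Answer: -620930/758897659 ≈ -0.00081820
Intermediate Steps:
q(E) = 4/(-7 + E²)
u = 522/533 (u = (24 - 2112)/(-194 - 1938) = -2088/(-2132) = -2088*(-1/2132) = 522/533 ≈ 0.97936)
(q(-69) + u)/(77 - 1275) = (4/(-7 + (-69)²) + 522/533)/(77 - 1275) = (4/(-7 + 4761) + 522/533)/(-1198) = (4/4754 + 522/533)*(-1/1198) = (4*(1/4754) + 522/533)*(-1/1198) = (2/2377 + 522/533)*(-1/1198) = (1241860/1266941)*(-1/1198) = -620930/758897659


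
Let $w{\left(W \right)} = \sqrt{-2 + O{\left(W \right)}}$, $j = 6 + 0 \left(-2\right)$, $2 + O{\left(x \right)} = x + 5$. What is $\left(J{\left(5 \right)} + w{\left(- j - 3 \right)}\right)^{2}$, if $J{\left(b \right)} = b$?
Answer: $17 + 20 i \sqrt{2} \approx 17.0 + 28.284 i$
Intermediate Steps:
$O{\left(x \right)} = 3 + x$ ($O{\left(x \right)} = -2 + \left(x + 5\right) = -2 + \left(5 + x\right) = 3 + x$)
$j = 6$ ($j = 6 + 0 = 6$)
$w{\left(W \right)} = \sqrt{1 + W}$ ($w{\left(W \right)} = \sqrt{-2 + \left(3 + W\right)} = \sqrt{1 + W}$)
$\left(J{\left(5 \right)} + w{\left(- j - 3 \right)}\right)^{2} = \left(5 + \sqrt{1 - 9}\right)^{2} = \left(5 + \sqrt{-8}\right)^{2} = \left(5 + 2 i \sqrt{2}\right)^{2}$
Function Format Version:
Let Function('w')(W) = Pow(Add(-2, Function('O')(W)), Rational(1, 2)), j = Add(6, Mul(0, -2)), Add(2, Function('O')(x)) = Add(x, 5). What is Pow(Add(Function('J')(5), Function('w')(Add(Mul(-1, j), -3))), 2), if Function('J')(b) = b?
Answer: Add(17, Mul(20, I, Pow(2, Rational(1, 2)))) ≈ Add(17.000, Mul(28.284, I))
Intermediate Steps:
Function('O')(x) = Add(3, x) (Function('O')(x) = Add(-2, Add(x, 5)) = Add(-2, Add(5, x)) = Add(3, x))
j = 6 (j = Add(6, 0) = 6)
Function('w')(W) = Pow(Add(1, W), Rational(1, 2)) (Function('w')(W) = Pow(Add(-2, Add(3, W)), Rational(1, 2)) = Pow(Add(1, W), Rational(1, 2)))
Pow(Add(Function('J')(5), Function('w')(Add(Mul(-1, j), -3))), 2) = Pow(Add(5, Pow(Add(1, Add(Mul(-1, 6), -3)), Rational(1, 2))), 2) = Pow(Add(5, Pow(Add(1, Add(-6, -3)), Rational(1, 2))), 2) = Pow(Add(5, Pow(Add(1, -9), Rational(1, 2))), 2) = Pow(Add(5, Pow(-8, Rational(1, 2))), 2) = Pow(Add(5, Mul(2, I, Pow(2, Rational(1, 2)))), 2)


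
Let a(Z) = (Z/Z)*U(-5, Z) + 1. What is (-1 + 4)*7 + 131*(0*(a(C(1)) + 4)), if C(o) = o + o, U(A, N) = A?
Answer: 21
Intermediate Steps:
C(o) = 2*o
a(Z) = -4 (a(Z) = (Z/Z)*(-5) + 1 = 1*(-5) + 1 = -5 + 1 = -4)
(-1 + 4)*7 + 131*(0*(a(C(1)) + 4)) = (-1 + 4)*7 + 131*(0*(-4 + 4)) = 3*7 + 131*(0*0) = 21 + 131*0 = 21 + 0 = 21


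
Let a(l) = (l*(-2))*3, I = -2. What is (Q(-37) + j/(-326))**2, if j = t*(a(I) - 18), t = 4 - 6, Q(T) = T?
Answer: 36445369/26569 ≈ 1371.7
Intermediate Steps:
t = -2
a(l) = -6*l (a(l) = -2*l*3 = -6*l)
j = 12 (j = -2*(-6*(-2) - 18) = -2*(12 - 18) = -2*(-6) = 12)
(Q(-37) + j/(-326))**2 = (-37 + 12/(-326))**2 = (-37 + 12*(-1/326))**2 = (-37 - 6/163)**2 = (-6037/163)**2 = 36445369/26569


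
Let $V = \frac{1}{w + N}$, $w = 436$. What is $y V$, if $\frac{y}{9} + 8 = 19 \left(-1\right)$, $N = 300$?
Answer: $- \frac{243}{736} \approx -0.33016$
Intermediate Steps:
$V = \frac{1}{736}$ ($V = \frac{1}{436 + 300} = \frac{1}{736} \approx 0.0013587$)
$y = -243$ ($y = -72 + 9 \cdot 19 \left(-1\right) = -72 + 9 \left(-19\right) = -72 - 171 = -243$)
$y V = \left(-243\right) \frac{1}{736} = - \frac{243}{736}$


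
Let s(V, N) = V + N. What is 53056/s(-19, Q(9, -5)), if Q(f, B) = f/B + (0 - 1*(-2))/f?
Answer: -1193760/463 ≈ -2578.3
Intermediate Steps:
Q(f, B) = 2/f + f/B (Q(f, B) = f/B + (0 + 2)/f = f/B + 2/f = 2/f + f/B)
s(V, N) = N + V
53056/s(-19, Q(9, -5)) = 53056/((2/9 + 9/(-5)) - 19) = 53056/((2*(1/9) + 9*(-1/5)) - 19) = 53056/((2/9 - 9/5) - 19) = 53056/(-71/45 - 19) = 53056/(-926/45) = 53056*(-45/926) = -1193760/463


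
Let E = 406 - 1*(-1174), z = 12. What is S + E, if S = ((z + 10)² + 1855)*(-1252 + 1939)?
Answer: 1608473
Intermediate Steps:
E = 1580 (E = 406 + 1174 = 1580)
S = 1606893 (S = ((12 + 10)² + 1855)*(-1252 + 1939) = (22² + 1855)*687 = (484 + 1855)*687 = 2339*687 = 1606893)
S + E = 1606893 + 1580 = 1608473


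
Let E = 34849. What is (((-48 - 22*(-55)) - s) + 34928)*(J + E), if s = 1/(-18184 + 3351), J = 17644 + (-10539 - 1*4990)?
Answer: 19787678300044/14833 ≈ 1.3340e+9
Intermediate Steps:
J = 2115 (J = 17644 + (-10539 - 4990) = 17644 - 15529 = 2115)
s = -1/14833 (s = 1/(-14833) = -1/14833 ≈ -6.7417e-5)
(((-48 - 22*(-55)) - s) + 34928)*(J + E) = (((-48 - 22*(-55)) - 1*(-1/14833)) + 34928)*(2115 + 34849) = (((-48 + 1210) + 1/14833) + 34928)*36964 = ((1162 + 1/14833) + 34928)*36964 = (17235947/14833 + 34928)*36964 = (535322971/14833)*36964 = 19787678300044/14833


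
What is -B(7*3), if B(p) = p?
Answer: -21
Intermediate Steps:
-B(7*3) = -7*3 = -1*21 = -21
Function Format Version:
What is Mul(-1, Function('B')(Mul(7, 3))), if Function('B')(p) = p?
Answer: -21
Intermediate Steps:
Mul(-1, Function('B')(Mul(7, 3))) = Mul(-1, Mul(7, 3)) = Mul(-1, 21) = -21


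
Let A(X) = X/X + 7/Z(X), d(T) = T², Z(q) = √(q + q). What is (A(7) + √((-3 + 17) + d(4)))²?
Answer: (2 + √14 + 2*√30)²/4 ≈ 69.690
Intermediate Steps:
Z(q) = √2*√q (Z(q) = √(2*q) = √2*√q)
A(X) = 1 + 7*√2/(2*√X) (A(X) = X/X + 7/((√2*√X)) = 1 + 7*(√2/(2*√X)) = 1 + 7*√2/(2*√X))
(A(7) + √((-3 + 17) + d(4)))² = ((1 + 7*√2/(2*√7)) + √((-3 + 17) + 4²))² = ((1 + 7*√2*(√7/7)/2) + √(14 + 16))² = ((1 + √14/2) + √30)² = (1 + √30 + √14/2)²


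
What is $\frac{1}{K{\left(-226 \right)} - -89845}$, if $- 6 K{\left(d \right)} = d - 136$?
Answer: $\frac{3}{269716} \approx 1.1123 \cdot 10^{-5}$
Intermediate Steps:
$K{\left(d \right)} = \frac{68}{3} - \frac{d}{6}$ ($K{\left(d \right)} = - \frac{d - 136}{6} = - \frac{-136 + d}{6} = \frac{68}{3} - \frac{d}{6}$)
$\frac{1}{K{\left(-226 \right)} - -89845} = \frac{1}{\left(\frac{68}{3} - - \frac{113}{3}\right) - -89845} = \frac{1}{\left(\frac{68}{3} + \frac{113}{3}\right) + 89845} = \frac{1}{\frac{181}{3} + 89845} = \frac{1}{\frac{269716}{3}} = \frac{3}{269716}$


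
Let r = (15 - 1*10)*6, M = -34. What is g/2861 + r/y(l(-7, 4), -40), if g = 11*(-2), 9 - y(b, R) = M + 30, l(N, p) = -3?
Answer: 85544/37193 ≈ 2.3000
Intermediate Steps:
y(b, R) = 13 (y(b, R) = 9 - (-34 + 30) = 9 - 1*(-4) = 9 + 4 = 13)
g = -22
r = 30 (r = (15 - 10)*6 = 5*6 = 30)
g/2861 + r/y(l(-7, 4), -40) = -22/2861 + 30/13 = 85544/37193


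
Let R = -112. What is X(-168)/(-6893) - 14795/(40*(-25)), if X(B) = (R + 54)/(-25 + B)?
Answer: 3936491091/266069800 ≈ 14.795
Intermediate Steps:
X(B) = -58/(-25 + B) (X(B) = (-112 + 54)/(-25 + B) = -58/(-25 + B))
X(-168)/(-6893) - 14795/(40*(-25)) = -58/(-25 - 168)/(-6893) - 14795/(40*(-25)) = -58/(-193)*(-1/6893) - 14795/(-1000) = -58*(-1/193)*(-1/6893) - 14795*(-1/1000) = (58/193)*(-1/6893) + 2959/200 = -58/1330349 + 2959/200 = 3936491091/266069800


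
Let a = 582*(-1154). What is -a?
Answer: 671628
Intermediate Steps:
a = -671628
-a = -1*(-671628) = 671628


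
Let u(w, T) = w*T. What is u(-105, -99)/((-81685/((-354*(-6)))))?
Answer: -4415796/16337 ≈ -270.29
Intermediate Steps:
u(w, T) = T*w
u(-105, -99)/((-81685/((-354*(-6))))) = (-99*(-105))/((-81685/((-354*(-6))))) = 10395/((-81685/2124)) = 10395/((-81685*1/2124)) = 10395/(-81685/2124) = 10395*(-2124/81685) = -4415796/16337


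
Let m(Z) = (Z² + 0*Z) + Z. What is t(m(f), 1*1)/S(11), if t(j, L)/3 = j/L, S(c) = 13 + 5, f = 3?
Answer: 2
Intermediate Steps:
S(c) = 18
m(Z) = Z + Z² (m(Z) = (Z² + 0) + Z = Z² + Z = Z + Z²)
t(j, L) = 3*j/L (t(j, L) = 3*(j/L) = 3*j/L)
t(m(f), 1*1)/S(11) = (3*(3*(1 + 3))/((1*1)))/18 = (3*(3*4)/1)*(1/18) = (3*12*1)*(1/18) = 36*(1/18) = 2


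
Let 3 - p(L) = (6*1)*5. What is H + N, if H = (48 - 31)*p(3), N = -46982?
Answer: -47441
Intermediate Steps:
p(L) = -27 (p(L) = 3 - 6*1*5 = 3 - 6*5 = 3 - 1*30 = 3 - 30 = -27)
H = -459 (H = (48 - 31)*(-27) = 17*(-27) = -459)
H + N = -459 - 46982 = -47441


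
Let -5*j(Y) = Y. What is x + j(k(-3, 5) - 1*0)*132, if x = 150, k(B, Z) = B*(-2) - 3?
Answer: 354/5 ≈ 70.800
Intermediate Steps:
k(B, Z) = -3 - 2*B (k(B, Z) = -2*B - 3 = -3 - 2*B)
j(Y) = -Y/5
x + j(k(-3, 5) - 1*0)*132 = 150 - ((-3 - 2*(-3)) - 1*0)/5*132 = 150 - ((-3 + 6) + 0)/5*132 = 150 - (3 + 0)/5*132 = 150 - ⅕*3*132 = 150 - ⅗*132 = 150 - 396/5 = 354/5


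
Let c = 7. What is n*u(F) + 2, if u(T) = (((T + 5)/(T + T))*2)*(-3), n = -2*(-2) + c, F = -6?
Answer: -7/2 ≈ -3.5000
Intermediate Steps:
n = 11 (n = -2*(-2) + 7 = 4 + 7 = 11)
u(T) = -3*(5 + T)/T (u(T) = (((5 + T)/((2*T)))*2)*(-3) = (((5 + T)*(1/(2*T)))*2)*(-3) = (((5 + T)/(2*T))*2)*(-3) = ((5 + T)/T)*(-3) = -3*(5 + T)/T)
n*u(F) + 2 = 11*(-3 - 15/(-6)) + 2 = 11*(-3 - 15*(-⅙)) + 2 = 11*(-3 + 5/2) + 2 = 11*(-½) + 2 = -11/2 + 2 = -7/2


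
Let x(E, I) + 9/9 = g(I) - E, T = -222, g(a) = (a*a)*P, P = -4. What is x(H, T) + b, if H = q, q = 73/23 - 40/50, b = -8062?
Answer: -23598158/115 ≈ -2.0520e+5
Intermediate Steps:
q = 273/115 (q = 73*(1/23) - 40*1/50 = 73/23 - 4/5 = 273/115 ≈ 2.3739)
g(a) = -4*a**2 (g(a) = (a*a)*(-4) = a**2*(-4) = -4*a**2)
H = 273/115 ≈ 2.3739
x(E, I) = -1 - E - 4*I**2 (x(E, I) = -1 + (-4*I**2 - E) = -1 + (-E - 4*I**2) = -1 - E - 4*I**2)
x(H, T) + b = (-1 - 1*273/115 - 4*(-222)**2) - 8062 = (-1 - 273/115 - 4*49284) - 8062 = (-1 - 273/115 - 197136) - 8062 = -22671028/115 - 8062 = -23598158/115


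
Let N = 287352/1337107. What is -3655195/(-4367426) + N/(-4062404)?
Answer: 4963634628910165877/5930821283972555782 ≈ 0.83692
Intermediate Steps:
N = 287352/1337107 (N = 287352*(1/1337107) = 287352/1337107 ≈ 0.21491)
-3655195/(-4367426) + N/(-4062404) = -3655195/(-4367426) + (287352/1337107)/(-4062404) = -3655195*(-1/4367426) + (287352/1337107)*(-1/4062404) = 3655195/4367426 - 71838/1357967206307 = 4963634628910165877/5930821283972555782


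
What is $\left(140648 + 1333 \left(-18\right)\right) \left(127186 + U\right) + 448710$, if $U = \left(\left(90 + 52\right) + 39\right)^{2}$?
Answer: $18658906048$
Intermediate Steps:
$U = 32761$ ($U = \left(142 + 39\right)^{2} = 181^{2} = 32761$)
$\left(140648 + 1333 \left(-18\right)\right) \left(127186 + U\right) + 448710 = \left(140648 + 1333 \left(-18\right)\right) \left(127186 + 32761\right) + 448710 = \left(140648 - 23994\right) 159947 + 448710 = 116654 \cdot 159947 + 448710 = 18658457338 + 448710 = 18658906048$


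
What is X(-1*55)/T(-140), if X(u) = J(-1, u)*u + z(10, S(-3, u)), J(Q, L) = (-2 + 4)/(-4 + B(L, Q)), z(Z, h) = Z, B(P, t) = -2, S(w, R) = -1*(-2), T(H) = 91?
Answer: 85/273 ≈ 0.31136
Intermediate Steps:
S(w, R) = 2
J(Q, L) = -⅓ (J(Q, L) = (-2 + 4)/(-4 - 2) = 2/(-6) = 2*(-⅙) = -⅓)
X(u) = 10 - u/3 (X(u) = -u/3 + 10 = 10 - u/3)
X(-1*55)/T(-140) = (10 - (-1)*55/3)/91 = (10 - ⅓*(-55))*(1/91) = (10 + 55/3)*(1/91) = (85/3)*(1/91) = 85/273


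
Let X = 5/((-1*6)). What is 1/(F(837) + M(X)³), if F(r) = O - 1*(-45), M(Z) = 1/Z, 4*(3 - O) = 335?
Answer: -500/18739 ≈ -0.026682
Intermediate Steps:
O = -323/4 (O = 3 - ¼*335 = 3 - 335/4 = -323/4 ≈ -80.750)
X = -⅚ (X = 5/(-6) = 5*(-⅙) = -⅚ ≈ -0.83333)
F(r) = -143/4 (F(r) = -323/4 - 1*(-45) = -323/4 + 45 = -143/4)
1/(F(837) + M(X)³) = 1/(-143/4 + (1/(-⅚))³) = 1/(-143/4 + (-6/5)³) = 1/(-143/4 - 216/125) = 1/(-18739/500) = -500/18739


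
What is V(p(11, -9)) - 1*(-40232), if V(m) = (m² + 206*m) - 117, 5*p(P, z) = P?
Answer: 1014326/25 ≈ 40573.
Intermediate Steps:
p(P, z) = P/5
V(m) = -117 + m² + 206*m
V(p(11, -9)) - 1*(-40232) = (-117 + ((⅕)*11)² + 206*((⅕)*11)) - 1*(-40232) = (-117 + (11/5)² + 206*(11/5)) + 40232 = (-117 + 121/25 + 2266/5) + 40232 = 8526/25 + 40232 = 1014326/25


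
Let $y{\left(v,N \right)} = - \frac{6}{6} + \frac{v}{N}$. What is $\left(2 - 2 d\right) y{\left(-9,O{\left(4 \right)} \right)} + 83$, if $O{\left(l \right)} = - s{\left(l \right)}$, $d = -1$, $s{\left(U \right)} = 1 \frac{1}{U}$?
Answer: $223$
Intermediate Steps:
$s{\left(U \right)} = \frac{1}{U}$
$O{\left(l \right)} = - \frac{1}{l}$
$y{\left(v,N \right)} = -1 + \frac{v}{N}$ ($y{\left(v,N \right)} = \left(-6\right) \frac{1}{6} + \frac{v}{N} = -1 + \frac{v}{N}$)
$\left(2 - 2 d\right) y{\left(-9,O{\left(4 \right)} \right)} + 83 = \left(2 - -2\right) \frac{-9 - - \frac{1}{4}}{\left(-1\right) \frac{1}{4}} + 83 = \left(2 + 2\right) \frac{-9 - \left(-1\right) \frac{1}{4}}{\left(-1\right) \frac{1}{4}} + 83 = 4 \frac{-9 - - \frac{1}{4}}{- \frac{1}{4}} + 83 = 4 \left(- 4 \left(-9 + \frac{1}{4}\right)\right) + 83 = 4 \left(\left(-4\right) \left(- \frac{35}{4}\right)\right) + 83 = 4 \cdot 35 + 83 = 140 + 83 = 223$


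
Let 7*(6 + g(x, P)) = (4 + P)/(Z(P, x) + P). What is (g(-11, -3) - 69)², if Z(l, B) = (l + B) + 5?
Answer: 39702601/7056 ≈ 5626.8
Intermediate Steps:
Z(l, B) = 5 + B + l (Z(l, B) = (B + l) + 5 = 5 + B + l)
g(x, P) = -6 + (4 + P)/(7*(5 + x + 2*P)) (g(x, P) = -6 + ((4 + P)/((5 + x + P) + P))/7 = -6 + ((4 + P)/((5 + P + x) + P))/7 = -6 + ((4 + P)/(5 + x + 2*P))/7 = -6 + (4 + P)/(7*(5 + x + 2*P)))
(g(-11, -3) - 69)² = ((-206 - 83*(-3) - 42*(-11))/(7*(5 - 11 + 2*(-3))) - 69)² = ((-206 + 249 + 462)/(7*(5 - 11 - 6)) - 69)² = ((⅐)*505/(-12) - 69)² = ((⅐)*(-1/12)*505 - 69)² = (-505/84 - 69)² = (-6301/84)² = 39702601/7056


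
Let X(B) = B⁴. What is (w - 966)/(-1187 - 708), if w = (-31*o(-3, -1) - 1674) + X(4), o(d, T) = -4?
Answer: 452/379 ≈ 1.1926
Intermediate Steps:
w = -1294 (w = (-31*(-4) - 1674) + 4⁴ = (124 - 1674) + 256 = -1550 + 256 = -1294)
(w - 966)/(-1187 - 708) = (-1294 - 966)/(-1187 - 708) = -2260/(-1895) = -2260*(-1/1895) = 452/379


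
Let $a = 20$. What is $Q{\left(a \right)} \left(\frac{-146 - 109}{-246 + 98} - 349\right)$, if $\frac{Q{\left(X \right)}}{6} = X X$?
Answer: $- \frac{30838200}{37} \approx -8.3347 \cdot 10^{5}$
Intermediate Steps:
$Q{\left(X \right)} = 6 X^{2}$ ($Q{\left(X \right)} = 6 X X = 6 X^{2}$)
$Q{\left(a \right)} \left(\frac{-146 - 109}{-246 + 98} - 349\right) = 6 \cdot 20^{2} \left(\frac{-146 - 109}{-246 + 98} - 349\right) = 6 \cdot 400 \left(- \frac{255}{-148} - 349\right) = 2400 \left(\left(-255\right) \left(- \frac{1}{148}\right) - 349\right) = 2400 \left(\frac{255}{148} - 349\right) = 2400 \left(- \frac{51397}{148}\right) = - \frac{30838200}{37}$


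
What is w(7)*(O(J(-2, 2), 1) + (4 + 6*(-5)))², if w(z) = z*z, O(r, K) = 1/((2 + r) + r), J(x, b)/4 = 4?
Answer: 38204761/1156 ≈ 33049.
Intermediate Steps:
J(x, b) = 16 (J(x, b) = 4*4 = 16)
O(r, K) = 1/(2 + 2*r)
w(z) = z²
w(7)*(O(J(-2, 2), 1) + (4 + 6*(-5)))² = 7²*(1/(2*(1 + 16)) + (4 + 6*(-5)))² = 49*((½)/17 + (4 - 30))² = 49*((½)*(1/17) - 26)² = 49*(1/34 - 26)² = 49*(-883/34)² = 49*(779689/1156) = 38204761/1156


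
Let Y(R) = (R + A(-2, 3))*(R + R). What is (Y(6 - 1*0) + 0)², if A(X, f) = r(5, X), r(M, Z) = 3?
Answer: 11664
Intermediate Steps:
A(X, f) = 3
Y(R) = 2*R*(3 + R) (Y(R) = (R + 3)*(R + R) = (3 + R)*(2*R) = 2*R*(3 + R))
(Y(6 - 1*0) + 0)² = (2*(6 - 1*0)*(3 + (6 - 1*0)) + 0)² = (2*(6 + 0)*(3 + (6 + 0)) + 0)² = (2*6*(3 + 6) + 0)² = (2*6*9 + 0)² = (108 + 0)² = 108² = 11664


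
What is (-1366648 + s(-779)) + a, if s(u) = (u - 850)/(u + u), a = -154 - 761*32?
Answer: -2167416303/1558 ≈ -1.3912e+6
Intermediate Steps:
a = -24506 (a = -154 - 24352 = -24506)
s(u) = (-850 + u)/(2*u) (s(u) = (-850 + u)/((2*u)) = (-850 + u)*(1/(2*u)) = (-850 + u)/(2*u))
(-1366648 + s(-779)) + a = (-1366648 + (½)*(-850 - 779)/(-779)) - 24506 = (-1366648 + (½)*(-1/779)*(-1629)) - 24506 = (-1366648 + 1629/1558) - 24506 = -2129235955/1558 - 24506 = -2167416303/1558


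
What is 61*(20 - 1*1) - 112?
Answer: 1047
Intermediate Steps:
61*(20 - 1*1) - 112 = 61*(20 - 1) - 112 = 61*19 - 112 = 1159 - 112 = 1047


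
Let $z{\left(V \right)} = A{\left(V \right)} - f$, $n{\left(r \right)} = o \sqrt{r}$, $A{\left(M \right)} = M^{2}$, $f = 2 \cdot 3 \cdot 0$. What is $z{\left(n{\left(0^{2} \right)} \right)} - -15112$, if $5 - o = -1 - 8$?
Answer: $15112$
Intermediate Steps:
$o = 14$ ($o = 5 - \left(-1 - 8\right) = 5 - -9 = 5 + 9 = 14$)
$f = 0$ ($f = 6 \cdot 0 = 0$)
$n{\left(r \right)} = 14 \sqrt{r}$
$z{\left(V \right)} = V^{2}$ ($z{\left(V \right)} = V^{2} - 0 = V^{2} + 0 = V^{2}$)
$z{\left(n{\left(0^{2} \right)} \right)} - -15112 = \left(14 \sqrt{0^{2}}\right)^{2} - -15112 = \left(14 \sqrt{0}\right)^{2} + 15112 = \left(14 \cdot 0\right)^{2} + 15112 = 0^{2} + 15112 = 0 + 15112 = 15112$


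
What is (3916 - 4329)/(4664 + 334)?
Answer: -59/714 ≈ -0.082633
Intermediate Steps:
(3916 - 4329)/(4664 + 334) = -413/4998 = -413*1/4998 = -59/714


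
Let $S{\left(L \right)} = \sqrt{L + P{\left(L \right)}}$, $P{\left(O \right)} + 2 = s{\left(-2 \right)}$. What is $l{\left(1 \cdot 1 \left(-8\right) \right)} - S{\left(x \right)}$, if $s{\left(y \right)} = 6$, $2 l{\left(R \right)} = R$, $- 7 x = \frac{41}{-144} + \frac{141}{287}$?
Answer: $-4 - \frac{\sqrt{47094527}}{3444} \approx -5.9926$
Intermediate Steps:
$x = - \frac{8537}{289296}$ ($x = - \frac{\frac{41}{-144} + \frac{141}{287}}{7} = - \frac{41 \left(- \frac{1}{144}\right) + 141 \cdot \frac{1}{287}}{7} = - \frac{- \frac{41}{144} + \frac{141}{287}}{7} = \left(- \frac{1}{7}\right) \frac{8537}{41328} = - \frac{8537}{289296} \approx -0.02951$)
$l{\left(R \right)} = \frac{R}{2}$
$P{\left(O \right)} = 4$ ($P{\left(O \right)} = -2 + 6 = 4$)
$S{\left(L \right)} = \sqrt{4 + L}$ ($S{\left(L \right)} = \sqrt{L + 4} = \sqrt{4 + L}$)
$l{\left(1 \cdot 1 \left(-8\right) \right)} - S{\left(x \right)} = \frac{1 \cdot 1 \left(-8\right)}{2} - \sqrt{4 - \frac{8537}{289296}} = \frac{1 \left(-8\right)}{2} - \sqrt{\frac{1148647}{289296}} = \frac{1}{2} \left(-8\right) - \frac{\sqrt{47094527}}{3444} = -4 - \frac{\sqrt{47094527}}{3444}$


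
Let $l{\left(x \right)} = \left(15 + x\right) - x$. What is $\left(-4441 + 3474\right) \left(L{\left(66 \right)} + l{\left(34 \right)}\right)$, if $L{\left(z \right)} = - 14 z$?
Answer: $879003$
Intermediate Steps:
$l{\left(x \right)} = 15$
$\left(-4441 + 3474\right) \left(L{\left(66 \right)} + l{\left(34 \right)}\right) = \left(-4441 + 3474\right) \left(\left(-14\right) 66 + 15\right) = - 967 \left(-924 + 15\right) = \left(-967\right) \left(-909\right) = 879003$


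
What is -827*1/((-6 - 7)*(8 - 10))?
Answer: -827/26 ≈ -31.808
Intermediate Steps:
-827*1/((-6 - 7)*(8 - 10)) = -827/((-2*(-13))) = -827/26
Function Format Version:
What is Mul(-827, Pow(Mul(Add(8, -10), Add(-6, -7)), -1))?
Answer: Rational(-827, 26) ≈ -31.808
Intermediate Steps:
Mul(-827, Pow(Mul(Add(8, -10), Add(-6, -7)), -1)) = Mul(-827, Pow(Mul(-2, -13), -1)) = Mul(-827, Pow(26, -1)) = Mul(-827, Rational(1, 26)) = Rational(-827, 26)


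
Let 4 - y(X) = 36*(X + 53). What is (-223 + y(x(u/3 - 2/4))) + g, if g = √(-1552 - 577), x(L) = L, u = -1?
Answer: -2097 + I*√2129 ≈ -2097.0 + 46.141*I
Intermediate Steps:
y(X) = -1904 - 36*X (y(X) = 4 - 36*(X + 53) = 4 - 36*(53 + X) = 4 - (1908 + 36*X) = 4 + (-1908 - 36*X) = -1904 - 36*X)
g = I*√2129 (g = √(-2129) = I*√2129 ≈ 46.141*I)
(-223 + y(x(u/3 - 2/4))) + g = (-223 + (-1904 - 36*(-1/3 - 2/4))) + I*√2129 = (-223 + (-1904 - 36*(-1*⅓ - 2*¼))) + I*√2129 = (-223 + (-1904 - 36*(-⅓ - ½))) + I*√2129 = (-223 + (-1904 - 36*(-⅚))) + I*√2129 = (-223 + (-1904 + 30)) + I*√2129 = (-223 - 1874) + I*√2129 = -2097 + I*√2129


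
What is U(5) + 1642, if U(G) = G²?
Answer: 1667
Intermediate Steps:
U(5) + 1642 = 5² + 1642 = 25 + 1642 = 1667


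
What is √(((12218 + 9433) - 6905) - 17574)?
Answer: 2*I*√707 ≈ 53.179*I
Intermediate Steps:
√(((12218 + 9433) - 6905) - 17574) = √((21651 - 6905) - 17574) = √(14746 - 17574) = √(-2828) = 2*I*√707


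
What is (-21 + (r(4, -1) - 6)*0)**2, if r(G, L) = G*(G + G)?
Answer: 441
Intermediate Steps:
r(G, L) = 2*G**2 (r(G, L) = G*(2*G) = 2*G**2)
(-21 + (r(4, -1) - 6)*0)**2 = (-21 + (2*4**2 - 6)*0)**2 = (-21 + (2*16 - 6)*0)**2 = (-21 + (32 - 6)*0)**2 = (-21 + 26*0)**2 = (-21 + 0)**2 = (-21)**2 = 441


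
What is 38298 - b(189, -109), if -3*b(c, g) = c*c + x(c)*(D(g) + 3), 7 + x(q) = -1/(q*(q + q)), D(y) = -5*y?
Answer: 5243092385/107163 ≈ 48926.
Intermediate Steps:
x(q) = -7 - 1/(2*q²) (x(q) = -7 - 1/(q*(q + q)) = -7 - 1/(q*(2*q)) = -7 - 1/(2*q²))
b(c, g) = -c²/3 - (-7 - 1/(2*c²))*(3 - 5*g)/3 (b(c, g) = -(c*c + (-7 - 1/(2*c²))*(-5*g + 3))/3 = -(c² + (-7 - 1/(2*c²))*(3 - 5*g))/3 = -c²/3 - (-7 - 1/(2*c²))*(3 - 5*g)/3)
38298 - b(189, -109) = 38298 - (3 - 5*(-109)*(1 + 14*189²) + 2*189²*(21 - 1*189²))/(6*189²) = 38298 - (3 - 5*(-109)*(1 + 14*35721) + 2*35721*(21 - 1*35721))/(6*35721) = 38298 - (3 - 5*(-109)*(1 + 500094) + 2*35721*(21 - 35721))/(6*35721) = 38298 - (3 - 5*(-109)*500095 + 2*35721*(-35700))/(6*35721) = 38298 - (3 + 272551775 - 2550479400)/(6*35721) = 38298 - (-2277927622)/(6*35721) = 38298 - 1*(-1138963811/107163) = 38298 + 1138963811/107163 = 5243092385/107163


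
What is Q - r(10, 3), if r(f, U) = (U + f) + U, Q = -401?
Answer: -417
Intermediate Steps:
r(f, U) = f + 2*U
Q - r(10, 3) = -401 - (10 + 2*3) = -401 - (10 + 6) = -401 - 1*16 = -401 - 16 = -417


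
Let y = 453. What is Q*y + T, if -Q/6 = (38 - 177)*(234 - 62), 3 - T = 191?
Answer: 64981756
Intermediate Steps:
T = -188 (T = 3 - 1*191 = 3 - 191 = -188)
Q = 143448 (Q = -6*(38 - 177)*(234 - 62) = -(-834)*172 = -6*(-23908) = 143448)
Q*y + T = 143448*453 - 188 = 64981944 - 188 = 64981756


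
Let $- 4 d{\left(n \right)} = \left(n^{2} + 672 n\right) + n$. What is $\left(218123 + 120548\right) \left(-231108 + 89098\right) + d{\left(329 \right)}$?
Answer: $- \frac{96189502249}{2} \approx -4.8095 \cdot 10^{10}$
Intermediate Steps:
$d{\left(n \right)} = - \frac{673 n}{4} - \frac{n^{2}}{4}$ ($d{\left(n \right)} = - \frac{\left(n^{2} + 672 n\right) + n}{4} = - \frac{n^{2} + 673 n}{4} = - \frac{673 n}{4} - \frac{n^{2}}{4}$)
$\left(218123 + 120548\right) \left(-231108 + 89098\right) + d{\left(329 \right)} = \left(218123 + 120548\right) \left(-231108 + 89098\right) - \frac{329 \left(673 + 329\right)}{4} = 338671 \left(-142010\right) - \frac{329}{4} \cdot 1002 = -48094668710 - \frac{164829}{2} = - \frac{96189502249}{2}$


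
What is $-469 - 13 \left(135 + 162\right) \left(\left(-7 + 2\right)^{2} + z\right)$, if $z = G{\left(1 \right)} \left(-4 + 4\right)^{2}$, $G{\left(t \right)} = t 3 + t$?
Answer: $-96994$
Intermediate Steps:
$G{\left(t \right)} = 4 t$ ($G{\left(t \right)} = 3 t + t = 4 t$)
$z = 0$ ($z = 4 \cdot 1 \left(-4 + 4\right)^{2} = 4 \cdot 0^{2} = 4 \cdot 0 = 0$)
$-469 - 13 \left(135 + 162\right) \left(\left(-7 + 2\right)^{2} + z\right) = -469 - 13 \left(135 + 162\right) \left(\left(-7 + 2\right)^{2} + 0\right) = -469 - 13 \cdot 297 \left(\left(-5\right)^{2} + 0\right) = -469 - 13 \cdot 297 \left(25 + 0\right) = -469 - 13 \cdot 297 \cdot 25 = -469 - 96525 = -96994$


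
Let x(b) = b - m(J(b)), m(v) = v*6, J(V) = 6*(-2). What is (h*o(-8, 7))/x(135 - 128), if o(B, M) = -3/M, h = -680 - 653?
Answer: 3999/553 ≈ 7.2315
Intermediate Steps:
J(V) = -12
h = -1333
m(v) = 6*v
x(b) = 72 + b (x(b) = b - 6*(-12) = b - 1*(-72) = b + 72 = 72 + b)
(h*o(-8, 7))/x(135 - 128) = (-(-3999)/7)/(72 + (135 - 128)) = (-(-3999)/7)/(72 + 7) = -1333*(-3/7)/79 = (3999/7)*(1/79) = 3999/553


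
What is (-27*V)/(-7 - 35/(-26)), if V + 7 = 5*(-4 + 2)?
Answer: -3978/49 ≈ -81.184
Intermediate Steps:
V = -17 (V = -7 + 5*(-4 + 2) = -7 + 5*(-2) = -7 - 10 = -17)
(-27*V)/(-7 - 35/(-26)) = (-27*(-17))/(-7 - 35/(-26)) = 459/(-7 - 35*(-1/26)) = 459/(-7 + 35/26) = 459/(-147/26) = 459*(-26/147) = -3978/49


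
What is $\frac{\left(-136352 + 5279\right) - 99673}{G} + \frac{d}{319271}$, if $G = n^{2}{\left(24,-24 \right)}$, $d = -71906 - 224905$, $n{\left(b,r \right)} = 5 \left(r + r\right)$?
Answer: $- \frac{45383409883}{9195004800} \approx -4.9357$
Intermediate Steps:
$n{\left(b,r \right)} = 10 r$ ($n{\left(b,r \right)} = 5 \cdot 2 r = 10 r$)
$d = -296811$
$G = 57600$ ($G = \left(10 \left(-24\right)\right)^{2} = \left(-240\right)^{2} = 57600$)
$\frac{\left(-136352 + 5279\right) - 99673}{G} + \frac{d}{319271} = \frac{\left(-136352 + 5279\right) - 99673}{57600} - \frac{296811}{319271} = \left(-131073 - 99673\right) \frac{1}{57600} - \frac{296811}{319271} = \left(-230746\right) \frac{1}{57600} - \frac{296811}{319271} = - \frac{115373}{28800} - \frac{296811}{319271} = - \frac{45383409883}{9195004800}$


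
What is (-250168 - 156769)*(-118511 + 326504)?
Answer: -84640047441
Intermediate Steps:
(-250168 - 156769)*(-118511 + 326504) = -406937*207993 = -84640047441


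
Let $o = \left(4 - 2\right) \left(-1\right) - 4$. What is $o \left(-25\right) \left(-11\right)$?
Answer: $-1650$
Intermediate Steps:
$o = -6$ ($o = \left(4 - 2\right) \left(-1\right) - 4 = 2 \left(-1\right) - 4 = -2 - 4 = -6$)
$o \left(-25\right) \left(-11\right) = \left(-6\right) \left(-25\right) \left(-11\right) = 150 \left(-11\right) = -1650$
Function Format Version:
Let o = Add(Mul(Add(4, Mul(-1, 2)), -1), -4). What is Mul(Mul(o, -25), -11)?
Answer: -1650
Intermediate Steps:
o = -6 (o = Add(Mul(Add(4, -2), -1), -4) = Add(Mul(2, -1), -4) = Add(-2, -4) = -6)
Mul(Mul(o, -25), -11) = Mul(Mul(-6, -25), -11) = Mul(150, -11) = -1650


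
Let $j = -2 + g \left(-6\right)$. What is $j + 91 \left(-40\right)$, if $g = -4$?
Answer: $-3618$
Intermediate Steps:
$j = 22$ ($j = -2 - -24 = -2 + 24 = 22$)
$j + 91 \left(-40\right) = 22 + 91 \left(-40\right) = 22 - 3640 = -3618$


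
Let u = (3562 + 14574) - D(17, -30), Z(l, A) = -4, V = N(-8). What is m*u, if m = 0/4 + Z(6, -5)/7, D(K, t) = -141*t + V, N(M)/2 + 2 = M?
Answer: -55704/7 ≈ -7957.7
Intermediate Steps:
N(M) = -4 + 2*M
V = -20 (V = -4 + 2*(-8) = -4 - 16 = -20)
D(K, t) = -20 - 141*t (D(K, t) = -141*t - 20 = -20 - 141*t)
u = 13926 (u = (3562 + 14574) - (-20 - 141*(-30)) = 18136 - (-20 + 4230) = 18136 - 1*4210 = 18136 - 4210 = 13926)
m = -4/7 (m = 0/4 - 4/7 = 0*(1/4) - 4*1/7 = 0 - 4/7 = -4/7 ≈ -0.57143)
m*u = -4/7*13926 = -55704/7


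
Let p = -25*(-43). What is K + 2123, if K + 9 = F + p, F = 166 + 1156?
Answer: 4511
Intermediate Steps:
F = 1322
p = 1075
K = 2388 (K = -9 + (1322 + 1075) = -9 + 2397 = 2388)
K + 2123 = 2388 + 2123 = 4511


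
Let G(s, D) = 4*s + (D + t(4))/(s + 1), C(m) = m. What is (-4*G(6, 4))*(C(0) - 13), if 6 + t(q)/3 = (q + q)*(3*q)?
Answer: 22984/7 ≈ 3283.4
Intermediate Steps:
t(q) = -18 + 18*q**2 (t(q) = -18 + 3*((q + q)*(3*q)) = -18 + 3*((2*q)*(3*q)) = -18 + 3*(6*q**2) = -18 + 18*q**2)
G(s, D) = 4*s + (270 + D)/(1 + s) (G(s, D) = 4*s + (D + (-18 + 18*4**2))/(s + 1) = 4*s + (D + (-18 + 18*16))/(1 + s) = 4*s + (D + (-18 + 288))/(1 + s) = 4*s + (D + 270)/(1 + s) = 4*s + (270 + D)/(1 + s))
(-4*G(6, 4))*(C(0) - 13) = (-4*(270 + 4 + 4*6 + 4*6**2)/(1 + 6))*(0 - 13) = -4*(270 + 4 + 24 + 4*36)/7*(-13) = -4*(270 + 4 + 24 + 144)/7*(-13) = -4*442/7*(-13) = -1768/7*(-13) = 22984/7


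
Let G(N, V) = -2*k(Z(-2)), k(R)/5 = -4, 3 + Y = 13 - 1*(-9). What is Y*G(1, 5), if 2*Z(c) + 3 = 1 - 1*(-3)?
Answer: 760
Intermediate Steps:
Y = 19 (Y = -3 + (13 - 1*(-9)) = -3 + (13 + 9) = -3 + 22 = 19)
Z(c) = ½ (Z(c) = -3/2 + (1 - 1*(-3))/2 = -3/2 + (1 + 3)/2 = -3/2 + (½)*4 = -3/2 + 2 = ½)
k(R) = -20 (k(R) = 5*(-4) = -20)
G(N, V) = 40 (G(N, V) = -2*(-20) = 40)
Y*G(1, 5) = 19*40 = 760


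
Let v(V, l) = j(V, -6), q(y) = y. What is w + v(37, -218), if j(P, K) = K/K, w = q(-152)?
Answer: -151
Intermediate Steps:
w = -152
j(P, K) = 1
v(V, l) = 1
w + v(37, -218) = -152 + 1 = -151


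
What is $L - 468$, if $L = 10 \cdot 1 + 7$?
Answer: $-451$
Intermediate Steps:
$L = 17$ ($L = 10 + 7 = 17$)
$L - 468 = 17 - 468 = -451$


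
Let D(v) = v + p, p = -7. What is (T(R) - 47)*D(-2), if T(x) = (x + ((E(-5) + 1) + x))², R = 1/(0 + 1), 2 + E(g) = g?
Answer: 279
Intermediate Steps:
E(g) = -2 + g
D(v) = -7 + v (D(v) = v - 7 = -7 + v)
R = 1 (R = 1/1 = 1)
T(x) = (-6 + 2*x)² (T(x) = (x + (((-2 - 5) + 1) + x))² = (x + ((-7 + 1) + x))² = (x + (-6 + x))² = (-6 + 2*x)²)
(T(R) - 47)*D(-2) = (4*(-3 + 1)² - 47)*(-7 - 2) = (4*(-2)² - 47)*(-9) = (4*4 - 47)*(-9) = (16 - 47)*(-9) = -31*(-9) = 279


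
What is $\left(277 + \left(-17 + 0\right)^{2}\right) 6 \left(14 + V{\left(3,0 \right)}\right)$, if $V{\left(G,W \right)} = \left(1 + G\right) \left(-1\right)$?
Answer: $33960$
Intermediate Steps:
$V{\left(G,W \right)} = -1 - G$
$\left(277 + \left(-17 + 0\right)^{2}\right) 6 \left(14 + V{\left(3,0 \right)}\right) = \left(277 + \left(-17 + 0\right)^{2}\right) 6 \left(14 - 4\right) = \left(277 + \left(-17\right)^{2}\right) 6 \left(14 - 4\right) = \left(277 + 289\right) 6 \left(14 - 4\right) = 566 \cdot 6 \cdot 10 = 566 \cdot 60 = 33960$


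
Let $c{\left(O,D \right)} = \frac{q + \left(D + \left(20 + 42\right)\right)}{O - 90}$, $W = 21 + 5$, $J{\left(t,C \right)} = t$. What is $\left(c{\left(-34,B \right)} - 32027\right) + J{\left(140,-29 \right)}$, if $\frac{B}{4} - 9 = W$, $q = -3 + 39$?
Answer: $- \frac{1977113}{62} \approx -31889.0$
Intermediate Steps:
$q = 36$
$W = 26$
$B = 140$ ($B = 36 + 4 \cdot 26 = 36 + 104 = 140$)
$c{\left(O,D \right)} = \frac{98 + D}{-90 + O}$ ($c{\left(O,D \right)} = \frac{36 + \left(D + \left(20 + 42\right)\right)}{O - 90} = \frac{36 + \left(D + 62\right)}{-90 + O} = \frac{36 + \left(62 + D\right)}{-90 + O} = \frac{98 + D}{-90 + O}$)
$\left(c{\left(-34,B \right)} - 32027\right) + J{\left(140,-29 \right)} = \left(\frac{98 + 140}{-90 - 34} - 32027\right) + 140 = \left(\frac{1}{-124} \cdot 238 - 32027\right) + 140 = \left(\left(- \frac{1}{124}\right) 238 - 32027\right) + 140 = \left(- \frac{119}{62} - 32027\right) + 140 = - \frac{1985793}{62} + 140 = - \frac{1977113}{62}$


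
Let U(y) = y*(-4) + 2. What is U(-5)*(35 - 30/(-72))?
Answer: 4675/6 ≈ 779.17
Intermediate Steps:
U(y) = 2 - 4*y (U(y) = -4*y + 2 = 2 - 4*y)
U(-5)*(35 - 30/(-72)) = (2 - 4*(-5))*(35 - 30/(-72)) = (2 + 20)*(35 - 30*(-1/72)) = 22*(35 + 5/12) = 22*(425/12) = 4675/6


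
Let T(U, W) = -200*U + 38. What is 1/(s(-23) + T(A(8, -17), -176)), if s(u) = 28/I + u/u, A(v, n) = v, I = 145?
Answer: -145/226317 ≈ -0.00064069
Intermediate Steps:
T(U, W) = 38 - 200*U
s(u) = 173/145 (s(u) = 28/145 + u/u = 28*(1/145) + 1 = 28/145 + 1 = 173/145)
1/(s(-23) + T(A(8, -17), -176)) = 1/(173/145 + (38 - 200*8)) = 1/(173/145 + (38 - 1600)) = 1/(173/145 - 1562) = 1/(-226317/145) = -145/226317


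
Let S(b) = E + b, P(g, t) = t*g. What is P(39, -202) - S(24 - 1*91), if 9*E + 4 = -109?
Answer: -70186/9 ≈ -7798.4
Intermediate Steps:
P(g, t) = g*t
E = -113/9 (E = -4/9 + (⅑)*(-109) = -4/9 - 109/9 = -113/9 ≈ -12.556)
S(b) = -113/9 + b
P(39, -202) - S(24 - 1*91) = 39*(-202) - (-113/9 + (24 - 1*91)) = -7878 - (-113/9 + (24 - 91)) = -7878 - (-113/9 - 67) = -7878 - 1*(-716/9) = -7878 + 716/9 = -70186/9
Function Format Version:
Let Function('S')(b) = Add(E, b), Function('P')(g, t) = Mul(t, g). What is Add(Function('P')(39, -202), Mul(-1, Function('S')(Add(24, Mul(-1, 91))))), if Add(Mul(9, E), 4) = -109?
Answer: Rational(-70186, 9) ≈ -7798.4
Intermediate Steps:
Function('P')(g, t) = Mul(g, t)
E = Rational(-113, 9) (E = Add(Rational(-4, 9), Mul(Rational(1, 9), -109)) = Add(Rational(-4, 9), Rational(-109, 9)) = Rational(-113, 9) ≈ -12.556)
Function('S')(b) = Add(Rational(-113, 9), b)
Add(Function('P')(39, -202), Mul(-1, Function('S')(Add(24, Mul(-1, 91))))) = Add(Mul(39, -202), Mul(-1, Add(Rational(-113, 9), Add(24, Mul(-1, 91))))) = Add(-7878, Mul(-1, Add(Rational(-113, 9), Add(24, -91)))) = Add(-7878, Mul(-1, Add(Rational(-113, 9), -67))) = Add(-7878, Mul(-1, Rational(-716, 9))) = Add(-7878, Rational(716, 9)) = Rational(-70186, 9)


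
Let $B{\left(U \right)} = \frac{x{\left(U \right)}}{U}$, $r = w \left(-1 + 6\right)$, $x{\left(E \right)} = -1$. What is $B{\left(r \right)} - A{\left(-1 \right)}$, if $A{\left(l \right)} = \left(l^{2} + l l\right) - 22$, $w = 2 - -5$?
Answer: $\frac{699}{35} \approx 19.971$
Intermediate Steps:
$w = 7$ ($w = 2 + 5 = 7$)
$r = 35$ ($r = 7 \left(-1 + 6\right) = 7 \cdot 5 = 35$)
$B{\left(U \right)} = - \frac{1}{U}$
$A{\left(l \right)} = -22 + 2 l^{2}$ ($A{\left(l \right)} = \left(l^{2} + l^{2}\right) - 22 = 2 l^{2} - 22 = -22 + 2 l^{2}$)
$B{\left(r \right)} - A{\left(-1 \right)} = - \frac{1}{35} - \left(-22 + 2 \left(-1\right)^{2}\right) = \left(-1\right) \frac{1}{35} - \left(-22 + 2 \cdot 1\right) = - \frac{1}{35} - \left(-22 + 2\right) = - \frac{1}{35} - -20 = - \frac{1}{35} + 20 = \frac{699}{35}$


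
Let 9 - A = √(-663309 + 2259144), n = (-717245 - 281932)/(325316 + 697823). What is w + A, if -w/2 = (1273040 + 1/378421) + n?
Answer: -985780097209431093/387177283519 - 3*√177315 ≈ -2.5473e+6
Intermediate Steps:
n = -999177/1023139 ≈ -0.97658
A = 9 - 3*√177315 (A = 9 - √(-663309 + 2259144) = 9 - √1595835 = 9 - 3*√177315 ≈ -1254.3)
w = -985783581804982764/387177283519 (w = -2*((1273040 + 1/378421) - 999177/1023139) = -2*(481745069841/378421 - 999177/1023139) = -2*492891790902491382/387177283519 = -985783581804982764/387177283519 ≈ -2.5461e+6)
w + A = -985783581804982764/387177283519 + (9 - 3*√177315) = -985780097209431093/387177283519 - 3*√177315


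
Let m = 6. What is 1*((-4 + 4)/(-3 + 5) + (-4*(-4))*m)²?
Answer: 9216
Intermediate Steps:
1*((-4 + 4)/(-3 + 5) + (-4*(-4))*m)² = 1*((-4 + 4)/(-3 + 5) - 4*(-4)*6)² = 1*(0/2 + 16*6)² = 1*(0*(½) + 96)² = 1*(0 + 96)² = 1*96² = 1*9216 = 9216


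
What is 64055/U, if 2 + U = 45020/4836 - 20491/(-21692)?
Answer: 1679882601540/216465823 ≈ 7760.5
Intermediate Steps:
U = 216465823/26225628 (U = -2 + (45020/4836 - 20491/(-21692)) = -2 + (45020*(1/4836) - 20491*(-1/21692)) = -2 + (11255/1209 + 20491/21692) = -2 + 268917079/26225628 = 216465823/26225628 ≈ 8.2540)
64055/U = 64055/(216465823/26225628) = 64055*(26225628/216465823) = 1679882601540/216465823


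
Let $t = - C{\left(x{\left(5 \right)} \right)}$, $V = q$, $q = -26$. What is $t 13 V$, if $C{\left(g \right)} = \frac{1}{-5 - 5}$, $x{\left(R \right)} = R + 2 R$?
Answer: $- \frac{169}{5} \approx -33.8$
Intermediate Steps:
$x{\left(R \right)} = 3 R$
$C{\left(g \right)} = - \frac{1}{10}$ ($C{\left(g \right)} = \frac{1}{-10} = - \frac{1}{10}$)
$V = -26$
$t = \frac{1}{10}$ ($t = \left(-1\right) \left(- \frac{1}{10}\right) = \frac{1}{10} \approx 0.1$)
$t 13 V = \frac{1}{10} \cdot 13 \left(-26\right) = \frac{13}{10} \left(-26\right) = - \frac{169}{5}$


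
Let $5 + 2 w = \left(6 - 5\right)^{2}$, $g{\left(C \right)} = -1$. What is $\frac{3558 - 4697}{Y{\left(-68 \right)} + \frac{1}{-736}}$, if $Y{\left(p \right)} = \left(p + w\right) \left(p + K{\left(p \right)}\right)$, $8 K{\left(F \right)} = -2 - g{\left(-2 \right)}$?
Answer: $- \frac{838304}{3509799} \approx -0.23885$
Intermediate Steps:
$w = -2$ ($w = - \frac{5}{2} + \frac{\left(6 - 5\right)^{2}}{2} = - \frac{5}{2} + \frac{1^{2}}{2} = - \frac{5}{2} + \frac{1}{2} \cdot 1 = - \frac{5}{2} + \frac{1}{2} = -2$)
$K{\left(F \right)} = - \frac{1}{8}$ ($K{\left(F \right)} = \frac{-2 - -1}{8} = \frac{-2 + 1}{8} = \frac{1}{8} \left(-1\right) = - \frac{1}{8}$)
$Y{\left(p \right)} = \left(-2 + p\right) \left(- \frac{1}{8} + p\right)$ ($Y{\left(p \right)} = \left(p - 2\right) \left(p - \frac{1}{8}\right) = \left(-2 + p\right) \left(- \frac{1}{8} + p\right)$)
$\frac{3558 - 4697}{Y{\left(-68 \right)} + \frac{1}{-736}} = \frac{3558 - 4697}{\left(\frac{1}{4} + \left(-68\right)^{2} - - \frac{289}{2}\right) + \frac{1}{-736}} = - \frac{1139}{\left(\frac{1}{4} + 4624 + \frac{289}{2}\right) - \frac{1}{736}} = - \frac{1139}{\frac{19075}{4} - \frac{1}{736}} = - \frac{1139}{\frac{3509799}{736}} = \left(-1139\right) \frac{736}{3509799} = - \frac{838304}{3509799}$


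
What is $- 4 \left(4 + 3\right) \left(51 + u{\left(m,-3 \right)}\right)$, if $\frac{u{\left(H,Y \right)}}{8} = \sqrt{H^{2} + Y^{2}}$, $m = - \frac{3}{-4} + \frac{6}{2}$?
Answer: $-1428 - 168 \sqrt{41} \approx -2503.7$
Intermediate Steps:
$m = \frac{15}{4}$ ($m = \left(-3\right) \left(- \frac{1}{4}\right) + 6 \cdot \frac{1}{2} = \frac{3}{4} + 3 = \frac{15}{4} \approx 3.75$)
$u{\left(H,Y \right)} = 8 \sqrt{H^{2} + Y^{2}}$
$- 4 \left(4 + 3\right) \left(51 + u{\left(m,-3 \right)}\right) = - 4 \left(4 + 3\right) \left(51 + 8 \sqrt{\left(\frac{15}{4}\right)^{2} + \left(-3\right)^{2}}\right) = \left(-4\right) 7 \left(51 + 8 \sqrt{\frac{225}{16} + 9}\right) = - 28 \left(51 + 8 \sqrt{\frac{369}{16}}\right) = - 28 \left(51 + 8 \frac{3 \sqrt{41}}{4}\right) = - 28 \left(51 + 6 \sqrt{41}\right) = -1428 - 168 \sqrt{41}$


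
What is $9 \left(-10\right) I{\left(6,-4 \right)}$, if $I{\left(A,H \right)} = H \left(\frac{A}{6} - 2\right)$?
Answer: $-360$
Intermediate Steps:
$I{\left(A,H \right)} = H \left(-2 + \frac{A}{6}\right)$ ($I{\left(A,H \right)} = H \left(\frac{A}{6} - 2\right) = H \left(-2 + \frac{A}{6}\right)$)
$9 \left(-10\right) I{\left(6,-4 \right)} = 9 \left(-10\right) \frac{1}{6} \left(-4\right) \left(-12 + 6\right) = - 90 \cdot \frac{1}{6} \left(-4\right) \left(-6\right) = \left(-90\right) 4 = -360$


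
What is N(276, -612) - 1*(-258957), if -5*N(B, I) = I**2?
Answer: 920241/5 ≈ 1.8405e+5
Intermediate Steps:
N(B, I) = -I**2/5
N(276, -612) - 1*(-258957) = -1/5*(-612)**2 - 1*(-258957) = -1/5*374544 + 258957 = -374544/5 + 258957 = 920241/5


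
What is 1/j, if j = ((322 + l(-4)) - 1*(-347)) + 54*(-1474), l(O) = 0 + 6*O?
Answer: -1/78951 ≈ -1.2666e-5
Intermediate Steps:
l(O) = 6*O
j = -78951 (j = ((322 + 6*(-4)) - 1*(-347)) + 54*(-1474) = ((322 - 24) + 347) - 79596 = (298 + 347) - 79596 = 645 - 79596 = -78951)
1/j = 1/(-78951) = -1/78951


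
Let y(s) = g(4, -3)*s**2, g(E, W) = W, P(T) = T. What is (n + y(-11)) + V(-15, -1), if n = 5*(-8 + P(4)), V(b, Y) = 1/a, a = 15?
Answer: -5744/15 ≈ -382.93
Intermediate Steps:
V(b, Y) = 1/15
y(s) = -3*s**2
n = -20 (n = 5*(-8 + 4) = 5*(-4) = -20)
(n + y(-11)) + V(-15, -1) = (-20 - 3*(-11)**2) + 1/15 = (-20 - 3*121) + 1/15 = (-20 - 363) + 1/15 = -383 + 1/15 = -5744/15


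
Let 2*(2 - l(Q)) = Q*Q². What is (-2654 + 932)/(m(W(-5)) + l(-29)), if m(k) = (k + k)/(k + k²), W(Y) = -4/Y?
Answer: -30996/219557 ≈ -0.14118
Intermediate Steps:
l(Q) = 2 - Q³/2 (l(Q) = 2 - Q*Q²/2 = 2 - Q³/2)
m(k) = 2*k/(k + k²) (m(k) = (2*k)/(k + k²) = 2*k/(k + k²))
(-2654 + 932)/(m(W(-5)) + l(-29)) = (-2654 + 932)/(2/(1 - 4/(-5)) + (2 - ½*(-29)³)) = -1722/(2/(1 - 4*(-⅕)) + (2 - ½*(-24389))) = -1722/(2/(1 + ⅘) + (2 + 24389/2)) = -1722/(2/(9/5) + 24393/2) = -1722/(2*(5/9) + 24393/2) = -1722/(10/9 + 24393/2) = -1722/219557/18 = -1722*18/219557 = -30996/219557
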